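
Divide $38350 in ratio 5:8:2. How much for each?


Total parts = 5 + 8 + 2 = 15
Part 1: 38350 × 5/15 = 12783.33
Part 2: 38350 × 8/15 = 20453.33
Part 3: 38350 × 2/15 = 5113.33
= Part 1: $12783.33, Part 2: $20453.33, Part 3: $5113.33

Part 1: $12783.33, Part 2: $20453.33, Part 3: $5113.33


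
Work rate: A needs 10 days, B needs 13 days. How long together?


Rate of A = 1/10 per day
Rate of B = 1/13 per day
Combined rate = 1/10 + 1/13 = 23/130 ≈ 0.1769 per day
Days = 1 / combined rate = 130/23
≈ 5.65 days

5.65 days


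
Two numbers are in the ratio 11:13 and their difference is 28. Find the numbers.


Let A = 11k, B = 13k.
13k - 11k = 28
2k = 28 → k = 28/2 = 14
A = 11×14 = 154, B = 13×14 = 182
= A = 154, B = 182

A = 154, B = 182


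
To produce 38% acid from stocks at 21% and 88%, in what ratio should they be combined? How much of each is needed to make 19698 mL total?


Let x parts of 21% mix with y parts of 88%.
21x + 88y = 38(x + y)
21x + 88y = 38x + 38y
x(21 - 38) = y(38 - 88)
x/y = (88 - 38)/(38 - 21) = 50/17
Simplify: 50:17
Total parts = 67; one part = 19698/67 = 294.00 mL
21% solution: 50×294.00 = 14700.00 mL
88% solution: 17×294.00 = 4998.00 mL
= ratio 50:17; 14700.00 mL and 4998.00 mL

ratio 50:17; 14700.00 mL and 4998.00 mL


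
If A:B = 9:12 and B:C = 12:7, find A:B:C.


Match B: multiply A:B by 12 → 108:144
Multiply B:C by 12 → 144:84
Combined: 108:144:84
GCD = 12
= 9:12:7

9:12:7


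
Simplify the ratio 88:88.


GCD(88, 88) = 88
88/88 : 88/88
= 1:1

1:1


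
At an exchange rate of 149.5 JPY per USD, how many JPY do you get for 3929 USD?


Amount × rate = 3929 × 149.5
= 587385.50 JPY

587385.50 JPY


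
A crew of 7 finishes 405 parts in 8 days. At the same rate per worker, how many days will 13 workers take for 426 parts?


Days ∝ work / workers, so d₂ = d₁ × (m₁/m₂) × (w₂/w₁)
Workers factor (inverse): 7/13 ≈ 0.5385
Work factor (direct): 426/405 ≈ 1.0519
d₂ = 8 × 7/13 × 426/405 = (8 × 7 × 426) / (13 × 405) = 23856/5265
≈ 4.53 days

4.53 days


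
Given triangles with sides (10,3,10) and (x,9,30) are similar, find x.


Scale factor = 9/3 = 3
Missing side = 10 × 3
= 30.0

30.0


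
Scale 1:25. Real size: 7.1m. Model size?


Model size = real / scale
= 7.1 / 25
= 0.2840 m

0.2840 m


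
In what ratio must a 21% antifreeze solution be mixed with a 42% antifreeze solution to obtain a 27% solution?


Let x parts of 21% mix with y parts of 42%.
21x + 42y = 27(x + y)
21x + 42y = 27x + 27y
x(21 - 27) = y(27 - 42)
x/y = (42 - 27)/(27 - 21) = 15/6
Simplify: 5:2
= 5:2

5:2


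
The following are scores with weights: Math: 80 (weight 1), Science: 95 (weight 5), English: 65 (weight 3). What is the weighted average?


Numerator = 80×1 + 95×5 + 65×3
= 80 + 475 + 195
= 750
Total weight = 9
Weighted avg = 750/9
= 83.33

83.33


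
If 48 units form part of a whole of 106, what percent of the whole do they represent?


Percentage = (part / whole) × 100
= (48 / 106) × 100
≈ 45.28%

45.28%


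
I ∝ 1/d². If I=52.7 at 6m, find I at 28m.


I₁d₁² = I₂d₂²
I₂ = I₁ × (d₁/d₂)²
= 52.7 × (6/28)²
= 52.7 × 36/784
= 1897.2/784
≈ 2.4199

2.4199


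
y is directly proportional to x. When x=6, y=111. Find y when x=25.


Direct proportion: y/x = constant
k = 111/6 = 18.5000
y₂ = k × 25 = 111 × 25 / 6 = 2775/6
= 462.50

462.50


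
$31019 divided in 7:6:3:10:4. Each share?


Total parts = 7 + 6 + 3 + 10 + 4 = 30
Part 1: 31019 × 7/30 = 7237.77
Part 2: 31019 × 6/30 = 6203.80
Part 3: 31019 × 3/30 = 3101.90
Part 4: 31019 × 10/30 = 10339.67
Part 5: 31019 × 4/30 = 4135.87
= Part 1: $7237.77, Part 2: $6203.80, Part 3: $3101.90, Part 4: $10339.67, Part 5: $4135.87

Part 1: $7237.77, Part 2: $6203.80, Part 3: $3101.90, Part 4: $10339.67, Part 5: $4135.87


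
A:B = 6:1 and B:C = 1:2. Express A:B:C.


Match B: multiply A:B by 1 → 6:1
Multiply B:C by 1 → 1:2
Combined: 6:1:2
GCD = 1
= 6:1:2

6:1:2


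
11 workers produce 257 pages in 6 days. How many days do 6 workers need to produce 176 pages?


Days ∝ work / workers, so d₂ = d₁ × (m₁/m₂) × (w₂/w₁)
Workers factor (inverse): 11/6 ≈ 1.8333
Work factor (direct): 176/257 ≈ 0.6848
d₂ = 6 × 11/6 × 176/257 = (6 × 11 × 176) / (6 × 257) = 11616/1542
≈ 7.53 days

7.53 days


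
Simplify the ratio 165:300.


GCD(165, 300) = 15
165/15 : 300/15
= 11:20

11:20


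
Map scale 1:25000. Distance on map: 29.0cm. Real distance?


Real distance = map distance × scale
= 29.0cm × 25000
= 725000 cm = 7250.0 m
= 7.250 km

7.250 km


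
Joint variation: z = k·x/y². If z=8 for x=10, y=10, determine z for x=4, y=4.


z = k·x/y²
Solve for k using the known point: k = z·y²/x = 8×100/10 = 800/10 = 80.0000
Now evaluate at x=4, y=4:
z = k × 4 / 16 = (800 × 4) / (10 × 16) = 3200/160
= 20.0000

20.0000


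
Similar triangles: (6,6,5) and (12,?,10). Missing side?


Scale factor = 12/6 = 2
Missing side = 6 × 2
= 12.0

12.0


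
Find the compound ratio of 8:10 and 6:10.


Compound ratio = (8×6) : (10×10)
= 48:100
GCD = 4
= 12:25

12:25


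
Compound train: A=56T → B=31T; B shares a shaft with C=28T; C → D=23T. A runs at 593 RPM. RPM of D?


Stage 1: RPM_B = RPM_A × t_A/t_B = 593 × 56/31 = 33208/31 ≈ 1071.23
B and C share a shaft → RPM_C = RPM_B
Stage 2: RPM_D = RPM_C × t_C/t_D = RPM_A × (t_A×t_C)/(t_B×t_D)
Overall ratio = (56×28)/(31×23) = 1568/713
RPM_D = 593 × 1568/713 = 929824/713
≈ 1304.10 RPM

1304.10 RPM


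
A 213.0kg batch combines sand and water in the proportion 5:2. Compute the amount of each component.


Total parts = 5 + 2 = 7
sand: 213.0 × 5/7 = 152.1kg
water: 213.0 × 2/7 = 60.9kg
= 152.1kg and 60.9kg

152.1kg and 60.9kg


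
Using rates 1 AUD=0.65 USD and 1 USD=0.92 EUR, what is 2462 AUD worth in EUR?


Step 1: 2462 AUD × 0.65 = 1600.30 USD
Step 2: 1600.30 USD × 0.92 = 1472.28 EUR
Implied rate AUD→EUR = 0.65 × 0.92 = 0.5980
= 1472.28 EUR

1472.28 EUR


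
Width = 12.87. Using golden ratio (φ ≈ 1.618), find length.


φ = (1 + √5) / 2 ≈ 1.618
Length = width × φ = 12.87 × 1.618 = 20.82366
≈ 20.82

20.82


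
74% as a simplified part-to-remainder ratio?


74% means 74 parts out of 100; remainder = 26
Part : remainder = 74:26
GCD = 2
= 37:13

37:13


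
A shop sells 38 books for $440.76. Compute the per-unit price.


Unit rate = total / quantity
= 440.76 / 38
= $11.60 per unit

$11.60 per unit


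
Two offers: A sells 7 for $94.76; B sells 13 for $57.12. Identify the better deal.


Deal A: $94.76/7 = $13.5371/unit
Deal B: $57.12/13 = $4.3938/unit
B is cheaper per unit
= Deal B

Deal B


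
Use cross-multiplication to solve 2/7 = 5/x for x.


Cross multiply: 2 × x = 7 × 5
2x = 35
x = 35 / 2
= 17.50

17.50


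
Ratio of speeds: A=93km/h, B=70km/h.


Ratio = 93:70
GCD = 1
Simplified = 93:70
Time ratio (same distance) = 70:93
Speed ratio = 93:70

93:70


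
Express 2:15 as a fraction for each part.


Total parts = 2 + 15 = 17
First part: 2/17 = 2/17
Second part: 15/17 = 15/17
= 2/17 and 15/17

2/17 and 15/17


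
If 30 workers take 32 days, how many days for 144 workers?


Inverse proportion: x × y = constant
k = 30 × 32 = 960
y₂ = k / 144 = 960 / 144
= 6.67

6.67


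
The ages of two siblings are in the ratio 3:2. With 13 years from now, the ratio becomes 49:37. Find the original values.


Let A = 3k, B = 2k.
(3k + 13) / (2k + 13) = 49/37
Cross-multiply: 37(3k + 13) = 49(2k + 13)
111k + 481 = 98k + 637
111k - 98k = 637 - 481
13k = 156
k = 156/13 = 12
A = 3×12 = 36, B = 2×12 = 24
= A = 36, B = 24

A = 36, B = 24


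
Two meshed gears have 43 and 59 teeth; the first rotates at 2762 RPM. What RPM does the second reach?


Gear ratio = 43:59 = 43:59
RPM_B = RPM_A × (teeth_A / teeth_B)
= 2762 × (43/59)
= 2013.0 RPM

2013.0 RPM


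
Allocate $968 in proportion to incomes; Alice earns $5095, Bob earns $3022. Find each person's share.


Total income = 5095 + 3022 = $8117
Alice: $968 × 5095/8117 = $607.61
Bob: $968 × 3022/8117 = $360.39
= Alice: $607.61, Bob: $360.39

Alice: $607.61, Bob: $360.39


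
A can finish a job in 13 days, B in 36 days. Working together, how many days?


Rate of A = 1/13 per day
Rate of B = 1/36 per day
Combined rate = 1/13 + 1/36 = 49/468 ≈ 0.1047 per day
Days = 1 / combined rate = 468/49
≈ 9.55 days

9.55 days


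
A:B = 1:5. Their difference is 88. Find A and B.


Let A = 1k, B = 5k.
5k - 1k = 88
4k = 88 → k = 88/4 = 22
A = 1×22 = 22, B = 5×22 = 110
= A = 22, B = 110

A = 22, B = 110


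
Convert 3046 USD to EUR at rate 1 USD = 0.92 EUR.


Amount × rate = 3046 × 0.92
= 2802.32 EUR

2802.32 EUR


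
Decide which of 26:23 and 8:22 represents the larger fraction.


26/23 = 1.1304
8/22 = 0.3636
1.1304 > 0.3636, so 26:23 is greater
= 26:23

26:23


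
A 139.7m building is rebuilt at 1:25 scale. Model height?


Model size = real / scale
= 139.7 / 25
= 5.5880 m

5.5880 m


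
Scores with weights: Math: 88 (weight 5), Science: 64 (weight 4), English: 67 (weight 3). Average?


Numerator = 88×5 + 64×4 + 67×3
= 440 + 256 + 201
= 897
Total weight = 12
Weighted avg = 897/12
= 74.75

74.75


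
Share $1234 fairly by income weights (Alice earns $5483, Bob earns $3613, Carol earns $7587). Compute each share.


Total income = 5483 + 3613 + 7587 = $16683
Alice: $1234 × 5483/16683 = $405.56
Bob: $1234 × 3613/16683 = $267.24
Carol: $1234 × 7587/16683 = $561.19
= Alice: $405.56, Bob: $267.24, Carol: $561.19

Alice: $405.56, Bob: $267.24, Carol: $561.19


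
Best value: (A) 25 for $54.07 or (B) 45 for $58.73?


Deal A: $54.07/25 = $2.1628/unit
Deal B: $58.73/45 = $1.3051/unit
B is cheaper per unit
= Deal B

Deal B


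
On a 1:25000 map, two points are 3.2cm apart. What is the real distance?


Real distance = map distance × scale
= 3.2cm × 25000
= 80000 cm = 800.0 m
= 0.800 km

0.800 km


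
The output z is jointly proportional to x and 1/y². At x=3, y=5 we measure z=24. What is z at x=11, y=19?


z = k·x/y²
Solve for k using the known point: k = z·y²/x = 24×25/3 = 600/3 = 200.0000
Now evaluate at x=11, y=19:
z = k × 11 / 361 = (600 × 11) / (3 × 361) = 6600/1083
≈ 6.0942

6.0942


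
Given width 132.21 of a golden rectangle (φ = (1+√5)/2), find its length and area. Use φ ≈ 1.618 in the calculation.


φ = (1 + √5) / 2 ≈ 1.618
Length = width × φ = 132.21 × 1.618 = 213.91578
≈ 213.92
Area = width × length = 132.21 × 213.91578 = 28281.8052738 ≈ 28281.81
= Length: 213.92, Area: 28281.81

Length: 213.92, Area: 28281.81


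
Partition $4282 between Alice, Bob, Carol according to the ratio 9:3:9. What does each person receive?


Total parts = 9 + 3 + 9 = 21
Alice: 4282 × 9/21 = 1835.14
Bob: 4282 × 3/21 = 611.71
Carol: 4282 × 9/21 = 1835.14
= Alice: $1835.14, Bob: $611.71, Carol: $1835.14

Alice: $1835.14, Bob: $611.71, Carol: $1835.14


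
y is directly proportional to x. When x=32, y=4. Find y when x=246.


Direct proportion: y/x = constant
k = 4/32 = 0.1250
y₂ = k × 246 = 4 × 246 / 32 = 984/32
= 30.75

30.75


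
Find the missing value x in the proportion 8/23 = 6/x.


Cross multiply: 8 × x = 23 × 6
8x = 138
x = 138 / 8
= 17.25

17.25


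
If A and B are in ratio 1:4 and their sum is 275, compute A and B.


Let A = 1k, B = 4k.
1k + 4k = 275
5k = 275 → k = 275/5 = 55
A = 1×55 = 55, B = 4×55 = 220
= A = 55, B = 220

A = 55, B = 220


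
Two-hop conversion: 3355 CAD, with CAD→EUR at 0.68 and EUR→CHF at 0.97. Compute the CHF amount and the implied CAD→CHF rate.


Step 1: 3355 CAD × 0.68 = 2281.40 EUR
Step 2: 2281.40 EUR × 0.97 = 2212.96 CHF
Implied rate CAD→CHF = 0.68 × 0.97 = 0.6596
= 2212.96 CHF; implied rate 0.6596 CHF/CAD

2212.96 CHF; implied rate 0.6596 CHF/CAD


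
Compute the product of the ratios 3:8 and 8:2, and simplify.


Compound ratio = (3×8) : (8×2)
= 24:16
GCD = 8
= 3:2

3:2


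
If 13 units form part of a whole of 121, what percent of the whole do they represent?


Percentage = (part / whole) × 100
= (13 / 121) × 100
≈ 10.74%

10.74%


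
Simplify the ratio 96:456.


GCD(96, 456) = 24
96/24 : 456/24
= 4:19

4:19


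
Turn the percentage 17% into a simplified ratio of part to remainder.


17% means 17 parts out of 100; remainder = 83
Part : remainder = 17:83
GCD = 1
= 17:83

17:83


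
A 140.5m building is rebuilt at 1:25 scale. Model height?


Model size = real / scale
= 140.5 / 25
= 5.6200 m

5.6200 m


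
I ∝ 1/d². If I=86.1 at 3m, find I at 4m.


I₁d₁² = I₂d₂²
I₂ = I₁ × (d₁/d₂)²
= 86.1 × (3/4)²
= 86.1 × 9/16
= 774.9/16
≈ 48.4313

48.4313


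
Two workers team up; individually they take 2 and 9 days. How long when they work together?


Rate of A = 1/2 per day
Rate of B = 1/9 per day
Combined rate = 1/2 + 1/9 = 11/18 ≈ 0.6111 per day
Days = 1 / combined rate = 18/11
≈ 1.64 days

1.64 days


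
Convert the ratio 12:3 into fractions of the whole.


Total parts = 12 + 3 = 15
First part: 12/15 = 4/5
Second part: 3/15 = 1/5
= 4/5 and 1/5

4/5 and 1/5


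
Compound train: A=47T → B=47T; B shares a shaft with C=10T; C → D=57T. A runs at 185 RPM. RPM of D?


Stage 1: RPM_B = RPM_A × t_A/t_B = 185 × 47/47 = 8695/47 = 185.00
B and C share a shaft → RPM_C = RPM_B
Stage 2: RPM_D = RPM_C × t_C/t_D = RPM_A × (t_A×t_C)/(t_B×t_D)
Overall ratio = (47×10)/(47×57) = 470/2679
RPM_D = 185 × 470/2679 = 86950/2679
≈ 32.46 RPM

32.46 RPM


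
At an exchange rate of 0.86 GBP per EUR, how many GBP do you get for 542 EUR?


Amount × rate = 542 × 0.86
= 466.12 GBP

466.12 GBP


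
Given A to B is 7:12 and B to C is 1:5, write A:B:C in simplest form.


Match B: multiply A:B by 1 → 7:12
Multiply B:C by 12 → 12:60
Combined: 7:12:60
GCD = 1
= 7:12:60

7:12:60


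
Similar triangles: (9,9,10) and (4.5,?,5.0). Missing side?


Scale factor = 4.5/9 = 0.5
Missing side = 9 × 0.5
= 4.5

4.5


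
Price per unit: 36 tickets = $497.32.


Unit rate = total / quantity
= 497.32 / 36
= $13.81 per unit

$13.81 per unit


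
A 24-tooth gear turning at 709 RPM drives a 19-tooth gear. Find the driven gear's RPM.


Gear ratio = 24:19 = 24:19
RPM_B = RPM_A × (teeth_A / teeth_B)
= 709 × (24/19)
= 895.6 RPM

895.6 RPM


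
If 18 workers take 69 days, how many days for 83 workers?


Inverse proportion: x × y = constant
k = 18 × 69 = 1242
y₂ = k / 83 = 1242 / 83
= 14.96

14.96


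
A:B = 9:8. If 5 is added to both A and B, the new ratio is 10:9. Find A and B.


Let A = 9k, B = 8k.
(9k + 5) / (8k + 5) = 10/9
Cross-multiply: 9(9k + 5) = 10(8k + 5)
81k + 45 = 80k + 50
81k - 80k = 50 - 45
1k = 5
k = 5/1 = 5
A = 9×5 = 45, B = 8×5 = 40
= A = 45, B = 40

A = 45, B = 40


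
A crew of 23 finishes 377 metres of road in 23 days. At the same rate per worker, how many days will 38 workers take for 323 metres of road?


Days ∝ work / workers, so d₂ = d₁ × (m₁/m₂) × (w₂/w₁)
Workers factor (inverse): 23/38 ≈ 0.6053
Work factor (direct): 323/377 ≈ 0.8568
d₂ = 23 × 23/38 × 323/377 = (23 × 23 × 323) / (38 × 377) = 170867/14326
≈ 11.93 days

11.93 days


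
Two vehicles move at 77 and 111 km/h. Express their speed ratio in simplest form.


Ratio = 77:111
GCD = 1
Simplified = 77:111
Time ratio (same distance) = 111:77
Speed ratio = 77:111

77:111


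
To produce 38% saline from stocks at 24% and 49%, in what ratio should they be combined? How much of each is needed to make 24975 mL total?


Let x parts of 24% mix with y parts of 49%.
24x + 49y = 38(x + y)
24x + 49y = 38x + 38y
x(24 - 38) = y(38 - 49)
x/y = (49 - 38)/(38 - 24) = 11/14
Simplify: 11:14
Total parts = 25; one part = 24975/25 = 999.00 mL
24% solution: 11×999.00 = 10989.00 mL
49% solution: 14×999.00 = 13986.00 mL
= ratio 11:14; 10989.00 mL and 13986.00 mL

ratio 11:14; 10989.00 mL and 13986.00 mL


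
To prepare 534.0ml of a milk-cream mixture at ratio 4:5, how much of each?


Total parts = 4 + 5 = 9
milk: 534.0 × 4/9 = 237.3ml
cream: 534.0 × 5/9 = 296.7ml
= 237.3ml and 296.7ml

237.3ml and 296.7ml


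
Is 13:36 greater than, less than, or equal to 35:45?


13/36 = 0.3611
35/45 = 0.7778
0.3611 < 0.7778, so 13:36 is less
= less than

less than


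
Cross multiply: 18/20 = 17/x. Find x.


Cross multiply: 18 × x = 20 × 17
18x = 340
x = 340 / 18
= 18.89

18.89


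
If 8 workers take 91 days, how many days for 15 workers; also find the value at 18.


Inverse proportion: x × y = constant
k = 8 × 91 = 728
At x=15: k/15 = 48.53
At x=18: k/18 = 40.44
= 48.53 and 40.44

48.53 and 40.44


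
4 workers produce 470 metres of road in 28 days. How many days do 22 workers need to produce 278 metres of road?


Days ∝ work / workers, so d₂ = d₁ × (m₁/m₂) × (w₂/w₁)
Workers factor (inverse): 4/22 ≈ 0.1818
Work factor (direct): 278/470 ≈ 0.5915
d₂ = 28 × 4/22 × 278/470 = (28 × 4 × 278) / (22 × 470) = 31136/10340
≈ 3.01 days

3.01 days


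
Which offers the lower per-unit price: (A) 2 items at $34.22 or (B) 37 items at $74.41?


Deal A: $34.22/2 = $17.1100/unit
Deal B: $74.41/37 = $2.0111/unit
B is cheaper per unit
= Deal B

Deal B


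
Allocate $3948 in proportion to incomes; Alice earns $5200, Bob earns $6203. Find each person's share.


Total income = 5200 + 6203 = $11403
Alice: $3948 × 5200/11403 = $1800.37
Bob: $3948 × 6203/11403 = $2147.63
= Alice: $1800.37, Bob: $2147.63

Alice: $1800.37, Bob: $2147.63


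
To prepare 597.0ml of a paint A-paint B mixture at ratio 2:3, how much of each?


Total parts = 2 + 3 = 5
paint A: 597.0 × 2/5 = 238.8ml
paint B: 597.0 × 3/5 = 358.2ml
= 238.8ml and 358.2ml

238.8ml and 358.2ml


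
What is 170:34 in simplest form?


GCD(170, 34) = 34
170/34 : 34/34
= 5:1

5:1


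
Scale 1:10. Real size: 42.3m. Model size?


Model size = real / scale
= 42.3 / 10
= 4.2300 m

4.2300 m


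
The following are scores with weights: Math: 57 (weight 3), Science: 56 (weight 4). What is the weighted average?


Numerator = 57×3 + 56×4
= 171 + 224
= 395
Total weight = 7
Weighted avg = 395/7
= 56.43

56.43


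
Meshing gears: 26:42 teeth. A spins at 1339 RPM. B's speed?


Gear ratio = 26:42 = 13:21
RPM_B = RPM_A × (teeth_A / teeth_B)
= 1339 × (26/42)
= 828.9 RPM

828.9 RPM


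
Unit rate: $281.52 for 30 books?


Unit rate = total / quantity
= 281.52 / 30
= $9.38 per unit

$9.38 per unit


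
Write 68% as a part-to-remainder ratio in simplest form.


68% means 68 parts out of 100; remainder = 32
Part : remainder = 68:32
GCD = 4
= 17:8

17:8


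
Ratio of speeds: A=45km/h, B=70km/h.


Ratio = 45:70
GCD = 5
Simplified = 9:14
Time ratio (same distance) = 14:9
Speed ratio = 9:14

9:14


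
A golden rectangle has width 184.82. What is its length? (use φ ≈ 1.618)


φ = (1 + √5) / 2 ≈ 1.618
Length = width × φ = 184.82 × 1.618 = 299.03876
≈ 299.04

299.04


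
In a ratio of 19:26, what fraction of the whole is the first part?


Total parts = 19 + 26 = 45
First part: 19/45 = 19/45
= 19/45

19/45


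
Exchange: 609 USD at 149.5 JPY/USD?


Amount × rate = 609 × 149.5
= 91045.50 JPY

91045.50 JPY


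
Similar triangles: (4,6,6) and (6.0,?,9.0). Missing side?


Scale factor = 6.0/4 = 1.5
Missing side = 6 × 1.5
= 9.0

9.0


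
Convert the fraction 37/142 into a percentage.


Percentage = (part / whole) × 100
= (37 / 142) × 100
≈ 26.06%

26.06%


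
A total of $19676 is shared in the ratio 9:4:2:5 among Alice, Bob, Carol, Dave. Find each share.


Total parts = 9 + 4 + 2 + 5 = 20
Alice: 19676 × 9/20 = 8854.20
Bob: 19676 × 4/20 = 3935.20
Carol: 19676 × 2/20 = 1967.60
Dave: 19676 × 5/20 = 4919.00
= Alice: $8854.20, Bob: $3935.20, Carol: $1967.60, Dave: $4919.00

Alice: $8854.20, Bob: $3935.20, Carol: $1967.60, Dave: $4919.00


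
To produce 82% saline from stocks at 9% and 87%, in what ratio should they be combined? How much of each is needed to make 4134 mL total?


Let x parts of 9% mix with y parts of 87%.
9x + 87y = 82(x + y)
9x + 87y = 82x + 82y
x(9 - 82) = y(82 - 87)
x/y = (87 - 82)/(82 - 9) = 5/73
Simplify: 5:73
Total parts = 78; one part = 4134/78 = 53.00 mL
9% solution: 5×53.00 = 265.00 mL
87% solution: 73×53.00 = 3869.00 mL
= ratio 5:73; 265.00 mL and 3869.00 mL

ratio 5:73; 265.00 mL and 3869.00 mL


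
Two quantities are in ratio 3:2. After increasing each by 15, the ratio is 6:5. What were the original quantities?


Let A = 3k, B = 2k.
(3k + 15) / (2k + 15) = 6/5
Cross-multiply: 5(3k + 15) = 6(2k + 15)
15k + 75 = 12k + 90
15k - 12k = 90 - 75
3k = 15
k = 15/3 = 5
A = 3×5 = 15, B = 2×5 = 10
= A = 15, B = 10

A = 15, B = 10


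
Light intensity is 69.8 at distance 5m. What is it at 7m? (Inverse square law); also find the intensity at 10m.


I₁d₁² = I₂d₂²
I at 7m = 69.8 × (5/7)² = 69.8 × 25/49 = 1745/49 ≈ 35.6122
I at 10m = 69.8 × (5/10)² = 69.8 × 25/100 = 1745/100 = 17.4500
= 35.6122 and 17.4500

35.6122 and 17.4500


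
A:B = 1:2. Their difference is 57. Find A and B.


Let A = 1k, B = 2k.
2k - 1k = 57
1k = 57 → k = 57/1 = 57
A = 1×57 = 57, B = 2×57 = 114
= A = 57, B = 114

A = 57, B = 114


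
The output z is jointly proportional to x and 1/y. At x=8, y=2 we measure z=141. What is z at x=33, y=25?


z = k·x/y
Solve for k using the known point: k = z·y/x = 141×2/8 = 282/8 = 35.2500
Now evaluate at x=33, y=25:
z = k × 33 / 25 = (282 × 33) / (8 × 25) = 9306/200
= 46.5300

46.5300


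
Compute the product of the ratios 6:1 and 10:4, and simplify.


Compound ratio = (6×10) : (1×4)
= 60:4
GCD = 4
= 15:1

15:1


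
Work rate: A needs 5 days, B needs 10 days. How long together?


Rate of A = 1/5 per day
Rate of B = 1/10 per day
Combined rate = 1/5 + 1/10 = 15/50 = 0.3000 per day
Days = 1 / combined rate = 50/15
≈ 3.33 days

3.33 days


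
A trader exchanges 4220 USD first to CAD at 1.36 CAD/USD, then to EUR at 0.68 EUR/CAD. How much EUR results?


Step 1: 4220 USD × 1.36 = 5739.20 CAD
Step 2: 5739.20 CAD × 0.68 = 3902.66 EUR
Implied rate USD→EUR = 1.36 × 0.68 = 0.9248
= 3902.66 EUR

3902.66 EUR


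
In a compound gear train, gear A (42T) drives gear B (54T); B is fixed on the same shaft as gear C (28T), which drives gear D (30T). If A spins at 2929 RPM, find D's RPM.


Stage 1: RPM_B = RPM_A × t_A/t_B = 2929 × 42/54 = 123018/54 ≈ 2278.11
B and C share a shaft → RPM_C = RPM_B
Stage 2: RPM_D = RPM_C × t_C/t_D = RPM_A × (t_A×t_C)/(t_B×t_D)
Overall ratio = (42×28)/(54×30) = 1176/1620
RPM_D = 2929 × 1176/1620 = 3444504/1620
≈ 2126.24 RPM

2126.24 RPM


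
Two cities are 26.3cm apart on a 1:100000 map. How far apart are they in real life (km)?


Real distance = map distance × scale
= 26.3cm × 100000
= 2630000 cm = 26300.0 m
= 26.300 km

26.300 km


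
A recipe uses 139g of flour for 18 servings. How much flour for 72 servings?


Direct proportion: y/x = constant
k = 139/18 ≈ 7.7222
y₂ = k × 72 = 139 × 72 / 18 = 10008/18
= 556.00

556.00


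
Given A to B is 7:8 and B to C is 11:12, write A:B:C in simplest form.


Match B: multiply A:B by 11 → 77:88
Multiply B:C by 8 → 88:96
Combined: 77:88:96
GCD = 1
= 77:88:96

77:88:96


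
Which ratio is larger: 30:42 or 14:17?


30/42 = 0.7143
14/17 = 0.8235
0.7143 < 0.8235, so 30:42 is less
= 14:17

14:17


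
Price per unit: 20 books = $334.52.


Unit rate = total / quantity
= 334.52 / 20
= $16.73 per unit

$16.73 per unit


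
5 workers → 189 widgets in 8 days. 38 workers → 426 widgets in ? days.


Days ∝ work / workers, so d₂ = d₁ × (m₁/m₂) × (w₂/w₁)
Workers factor (inverse): 5/38 ≈ 0.1316
Work factor (direct): 426/189 ≈ 2.2540
d₂ = 8 × 5/38 × 426/189 = (8 × 5 × 426) / (38 × 189) = 17040/7182
≈ 2.37 days

2.37 days


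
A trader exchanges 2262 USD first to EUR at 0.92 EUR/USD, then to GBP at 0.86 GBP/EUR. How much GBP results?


Step 1: 2262 USD × 0.92 = 2081.04 EUR
Step 2: 2081.04 EUR × 0.86 = 1789.69 GBP
Implied rate USD→GBP = 0.92 × 0.86 = 0.7912
= 1789.69 GBP

1789.69 GBP


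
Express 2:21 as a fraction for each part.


Total parts = 2 + 21 = 23
First part: 2/23 = 2/23
Second part: 21/23 = 21/23
= 2/23 and 21/23

2/23 and 21/23


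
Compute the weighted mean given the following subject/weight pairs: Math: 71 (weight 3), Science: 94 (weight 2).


Numerator = 71×3 + 94×2
= 213 + 188
= 401
Total weight = 5
Weighted avg = 401/5
= 80.20

80.20


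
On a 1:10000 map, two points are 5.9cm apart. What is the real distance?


Real distance = map distance × scale
= 5.9cm × 10000
= 59000 cm = 590.0 m
= 0.590 km

0.590 km


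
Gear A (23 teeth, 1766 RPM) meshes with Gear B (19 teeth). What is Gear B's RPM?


Gear ratio = 23:19 = 23:19
RPM_B = RPM_A × (teeth_A / teeth_B)
= 1766 × (23/19)
= 2137.8 RPM

2137.8 RPM


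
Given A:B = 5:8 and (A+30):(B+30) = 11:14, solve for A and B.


Let A = 5k, B = 8k.
(5k + 30) / (8k + 30) = 11/14
Cross-multiply: 14(5k + 30) = 11(8k + 30)
70k + 420 = 88k + 330
70k - 88k = 330 - 420
-18k = -90
k = -90/-18 = 5
A = 5×5 = 25, B = 8×5 = 40
= A = 25, B = 40

A = 25, B = 40


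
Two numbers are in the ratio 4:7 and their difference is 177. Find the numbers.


Let A = 4k, B = 7k.
7k - 4k = 177
3k = 177 → k = 177/3 = 59
A = 4×59 = 236, B = 7×59 = 413
= A = 236, B = 413

A = 236, B = 413


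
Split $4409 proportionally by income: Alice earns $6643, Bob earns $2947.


Total income = 6643 + 2947 = $9590
Alice: $4409 × 6643/9590 = $3054.12
Bob: $4409 × 2947/9590 = $1354.88
= Alice: $3054.12, Bob: $1354.88

Alice: $3054.12, Bob: $1354.88


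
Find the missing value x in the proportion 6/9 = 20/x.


Cross multiply: 6 × x = 9 × 20
6x = 180
x = 180 / 6
= 30.00

30.00


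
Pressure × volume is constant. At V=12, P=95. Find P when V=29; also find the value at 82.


Inverse proportion: x × y = constant
k = 12 × 95 = 1140
At x=29: k/29 = 39.31
At x=82: k/82 = 13.90
= 39.31 and 13.90

39.31 and 13.90


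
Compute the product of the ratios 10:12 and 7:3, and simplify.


Compound ratio = (10×7) : (12×3)
= 70:36
GCD = 2
= 35:18

35:18


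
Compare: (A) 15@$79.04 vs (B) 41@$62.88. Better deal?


Deal A: $79.04/15 = $5.2693/unit
Deal B: $62.88/41 = $1.5337/unit
B is cheaper per unit
= Deal B

Deal B


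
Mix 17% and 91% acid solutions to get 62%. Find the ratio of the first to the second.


Let x parts of 17% mix with y parts of 91%.
17x + 91y = 62(x + y)
17x + 91y = 62x + 62y
x(17 - 62) = y(62 - 91)
x/y = (91 - 62)/(62 - 17) = 29/45
Simplify: 29:45
= 29:45

29:45


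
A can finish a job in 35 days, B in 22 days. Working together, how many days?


Rate of A = 1/35 per day
Rate of B = 1/22 per day
Combined rate = 1/35 + 1/22 = 57/770 ≈ 0.0740 per day
Days = 1 / combined rate = 770/57
≈ 13.51 days

13.51 days


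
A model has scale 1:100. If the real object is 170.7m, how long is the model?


Model size = real / scale
= 170.7 / 100
= 1.7070 m

1.7070 m


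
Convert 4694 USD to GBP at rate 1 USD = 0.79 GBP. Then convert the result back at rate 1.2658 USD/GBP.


Amount × rate = 4694 × 0.79 = 3708.26 GBP
Round-trip: 3708.26 × 1.2658 = 4693.92 USD
= 3708.26 GBP, then 4693.92 USD

3708.26 GBP, then 4693.92 USD


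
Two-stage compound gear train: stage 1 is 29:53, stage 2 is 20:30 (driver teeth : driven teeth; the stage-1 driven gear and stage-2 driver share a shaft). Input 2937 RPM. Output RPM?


Stage 1: RPM_B = RPM_A × t_A/t_B = 2937 × 29/53 = 85173/53 ≈ 1607.04
B and C share a shaft → RPM_C = RPM_B
Stage 2: RPM_D = RPM_C × t_C/t_D = RPM_A × (t_A×t_C)/(t_B×t_D)
Overall ratio = (29×20)/(53×30) = 580/1590
RPM_D = 2937 × 580/1590 = 1703460/1590
≈ 1071.36 RPM

1071.36 RPM


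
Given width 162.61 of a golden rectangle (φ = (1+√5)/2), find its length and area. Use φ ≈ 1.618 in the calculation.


φ = (1 + √5) / 2 ≈ 1.618
Length = width × φ = 162.61 × 1.618 = 263.10298
≈ 263.10
Area = width × length = 162.61 × 263.10298 = 42783.1755778 ≈ 42783.18
= Length: 263.10, Area: 42783.18

Length: 263.10, Area: 42783.18


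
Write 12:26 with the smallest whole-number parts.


GCD(12, 26) = 2
12/2 : 26/2
= 6:13

6:13


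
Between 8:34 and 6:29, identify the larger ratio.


8/34 = 0.2353
6/29 = 0.2069
0.2353 > 0.2069, so 8:34 is greater
= 8:34

8:34


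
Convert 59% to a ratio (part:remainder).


59% means 59 parts out of 100; remainder = 41
Part : remainder = 59:41
GCD = 1
= 59:41

59:41


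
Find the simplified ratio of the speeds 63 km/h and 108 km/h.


Ratio = 63:108
GCD = 9
Simplified = 7:12
Time ratio (same distance) = 12:7
Speed ratio = 7:12

7:12


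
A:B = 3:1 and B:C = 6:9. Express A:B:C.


Match B: multiply A:B by 6 → 18:6
Multiply B:C by 1 → 6:9
Combined: 18:6:9
GCD = 3
= 6:2:3

6:2:3


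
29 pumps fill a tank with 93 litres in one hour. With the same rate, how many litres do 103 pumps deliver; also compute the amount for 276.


Direct proportion: y/x = constant
k = 93/29 ≈ 3.2069
y at x=103: k × 103 = 93 × 103 / 29 = 9579/29 ≈ 330.31
y at x=276: k × 276 = 93 × 276 / 29 = 25668/29 ≈ 885.10
= 330.31 and 885.10

330.31 and 885.10


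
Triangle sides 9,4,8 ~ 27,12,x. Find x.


Scale factor = 27/9 = 3
Missing side = 8 × 3
= 24.0

24.0


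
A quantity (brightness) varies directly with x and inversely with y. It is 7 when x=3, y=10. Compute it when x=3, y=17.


z = k·x/y
Solve for k using the known point: k = z·y/x = 7×10/3 = 70/3 ≈ 23.3333
Now evaluate at x=3, y=17:
z = k × 3 / 17 = (70 × 3) / (3 × 17) = 210/51
≈ 4.1176

4.1176


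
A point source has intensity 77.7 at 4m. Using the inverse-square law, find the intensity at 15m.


I₁d₁² = I₂d₂²
I₂ = I₁ × (d₁/d₂)²
= 77.7 × (4/15)²
= 77.7 × 16/225
= 1243.2/225
≈ 5.5253

5.5253


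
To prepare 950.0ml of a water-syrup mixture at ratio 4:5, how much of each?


Total parts = 4 + 5 = 9
water: 950.0 × 4/9 = 422.2ml
syrup: 950.0 × 5/9 = 527.8ml
= 422.2ml and 527.8ml

422.2ml and 527.8ml


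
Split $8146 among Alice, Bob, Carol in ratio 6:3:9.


Total parts = 6 + 3 + 9 = 18
Alice: 8146 × 6/18 = 2715.33
Bob: 8146 × 3/18 = 1357.67
Carol: 8146 × 9/18 = 4073.00
= Alice: $2715.33, Bob: $1357.67, Carol: $4073.00

Alice: $2715.33, Bob: $1357.67, Carol: $4073.00


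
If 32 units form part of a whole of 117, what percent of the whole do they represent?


Percentage = (part / whole) × 100
= (32 / 117) × 100
≈ 27.35%

27.35%


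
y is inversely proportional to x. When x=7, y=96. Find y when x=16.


Inverse proportion: x × y = constant
k = 7 × 96 = 672
y₂ = k / 16 = 672 / 16
= 42.00

42.00


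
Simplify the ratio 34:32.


GCD(34, 32) = 2
34/2 : 32/2
= 17:16

17:16


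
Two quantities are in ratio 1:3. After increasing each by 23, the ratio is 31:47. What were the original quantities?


Let A = 1k, B = 3k.
(1k + 23) / (3k + 23) = 31/47
Cross-multiply: 47(1k + 23) = 31(3k + 23)
47k + 1081 = 93k + 713
47k - 93k = 713 - 1081
-46k = -368
k = -368/-46 = 8
A = 1×8 = 8, B = 3×8 = 24
= A = 8, B = 24

A = 8, B = 24


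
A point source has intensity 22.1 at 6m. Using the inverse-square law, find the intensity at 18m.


I₁d₁² = I₂d₂²
I₂ = I₁ × (d₁/d₂)²
= 22.1 × (6/18)²
= 22.1 × 36/324
= 795.6/324
≈ 2.4556

2.4556


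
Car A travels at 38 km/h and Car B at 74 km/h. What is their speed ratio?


Ratio = 38:74
GCD = 2
Simplified = 19:37
Time ratio (same distance) = 37:19
Speed ratio = 19:37

19:37


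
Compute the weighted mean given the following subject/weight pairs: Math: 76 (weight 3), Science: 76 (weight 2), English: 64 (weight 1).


Numerator = 76×3 + 76×2 + 64×1
= 228 + 152 + 64
= 444
Total weight = 6
Weighted avg = 444/6
= 74.00

74.00


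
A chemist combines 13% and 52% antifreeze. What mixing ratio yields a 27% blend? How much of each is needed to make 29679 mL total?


Let x parts of 13% mix with y parts of 52%.
13x + 52y = 27(x + y)
13x + 52y = 27x + 27y
x(13 - 27) = y(27 - 52)
x/y = (52 - 27)/(27 - 13) = 25/14
Simplify: 25:14
Total parts = 39; one part = 29679/39 = 761.00 mL
13% solution: 25×761.00 = 19025.00 mL
52% solution: 14×761.00 = 10654.00 mL
= ratio 25:14; 19025.00 mL and 10654.00 mL

ratio 25:14; 19025.00 mL and 10654.00 mL


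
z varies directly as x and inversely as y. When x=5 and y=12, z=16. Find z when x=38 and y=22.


z = k·x/y
Solve for k using the known point: k = z·y/x = 16×12/5 = 192/5 = 38.4000
Now evaluate at x=38, y=22:
z = k × 38 / 22 = (192 × 38) / (5 × 22) = 7296/110
≈ 66.3273

66.3273


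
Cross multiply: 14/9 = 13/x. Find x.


Cross multiply: 14 × x = 9 × 13
14x = 117
x = 117 / 14
= 8.36

8.36


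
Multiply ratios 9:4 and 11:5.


Compound ratio = (9×11) : (4×5)
= 99:20
GCD = 1
= 99:20

99:20


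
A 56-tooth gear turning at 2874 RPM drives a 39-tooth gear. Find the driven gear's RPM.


Gear ratio = 56:39 = 56:39
RPM_B = RPM_A × (teeth_A / teeth_B)
= 2874 × (56/39)
= 4126.8 RPM

4126.8 RPM


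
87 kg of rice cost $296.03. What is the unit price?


Unit rate = total / quantity
= 296.03 / 87
= $3.40 per unit

$3.40 per unit


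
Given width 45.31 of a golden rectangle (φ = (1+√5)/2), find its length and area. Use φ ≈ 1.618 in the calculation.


φ = (1 + √5) / 2 ≈ 1.618
Length = width × φ = 45.31 × 1.618 = 73.31158
≈ 73.31
Area = width × length = 45.31 × 73.31158 = 3321.7476898 ≈ 3321.75
= Length: 73.31, Area: 3321.75

Length: 73.31, Area: 3321.75


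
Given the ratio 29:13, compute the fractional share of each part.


Total parts = 29 + 13 = 42
First part: 29/42 = 29/42
Second part: 13/42 = 13/42
= 29/42 and 13/42

29/42 and 13/42


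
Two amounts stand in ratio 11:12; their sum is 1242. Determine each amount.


Let A = 11k, B = 12k.
11k + 12k = 1242
23k = 1242 → k = 1242/23 = 54
A = 11×54 = 594, B = 12×54 = 648
= A = 594, B = 648

A = 594, B = 648


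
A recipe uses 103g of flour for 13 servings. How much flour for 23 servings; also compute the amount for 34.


Direct proportion: y/x = constant
k = 103/13 ≈ 7.9231
y at x=23: k × 23 = 103 × 23 / 13 = 2369/13 ≈ 182.23
y at x=34: k × 34 = 103 × 34 / 13 = 3502/13 ≈ 269.38
= 182.23 and 269.38

182.23 and 269.38


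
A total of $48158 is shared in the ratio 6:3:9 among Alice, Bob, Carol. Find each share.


Total parts = 6 + 3 + 9 = 18
Alice: 48158 × 6/18 = 16052.67
Bob: 48158 × 3/18 = 8026.33
Carol: 48158 × 9/18 = 24079.00
= Alice: $16052.67, Bob: $8026.33, Carol: $24079.00

Alice: $16052.67, Bob: $8026.33, Carol: $24079.00


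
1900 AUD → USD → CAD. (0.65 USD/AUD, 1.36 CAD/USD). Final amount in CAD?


Step 1: 1900 AUD × 0.65 = 1235.00 USD
Step 2: 1235.00 USD × 1.36 = 1679.60 CAD
Implied rate AUD→CAD = 0.65 × 1.36 = 0.8840
= 1679.60 CAD

1679.60 CAD


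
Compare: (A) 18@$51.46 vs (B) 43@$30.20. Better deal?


Deal A: $51.46/18 = $2.8589/unit
Deal B: $30.20/43 = $0.7023/unit
B is cheaper per unit
= Deal B

Deal B


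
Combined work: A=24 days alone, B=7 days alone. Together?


Rate of A = 1/24 per day
Rate of B = 1/7 per day
Combined rate = 1/24 + 1/7 = 31/168 ≈ 0.1845 per day
Days = 1 / combined rate = 168/31
≈ 5.42 days

5.42 days


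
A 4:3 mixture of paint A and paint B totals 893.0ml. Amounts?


Total parts = 4 + 3 = 7
paint A: 893.0 × 4/7 = 510.3ml
paint B: 893.0 × 3/7 = 382.7ml
= 510.3ml and 382.7ml

510.3ml and 382.7ml


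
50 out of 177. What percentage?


Percentage = (part / whole) × 100
= (50 / 177) × 100
≈ 28.25%

28.25%


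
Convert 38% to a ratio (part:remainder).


38% means 38 parts out of 100; remainder = 62
Part : remainder = 38:62
GCD = 2
= 19:31

19:31


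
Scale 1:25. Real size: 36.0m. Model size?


Model size = real / scale
= 36.0 / 25
= 1.4400 m

1.4400 m


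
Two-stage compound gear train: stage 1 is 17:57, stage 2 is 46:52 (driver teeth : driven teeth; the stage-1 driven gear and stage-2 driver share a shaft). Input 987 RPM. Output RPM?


Stage 1: RPM_B = RPM_A × t_A/t_B = 987 × 17/57 = 16779/57 ≈ 294.37
B and C share a shaft → RPM_C = RPM_B
Stage 2: RPM_D = RPM_C × t_C/t_D = RPM_A × (t_A×t_C)/(t_B×t_D)
Overall ratio = (17×46)/(57×52) = 782/2964
RPM_D = 987 × 782/2964 = 771834/2964
≈ 260.40 RPM

260.40 RPM


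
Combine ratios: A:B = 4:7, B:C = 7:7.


Match B: multiply A:B by 7 → 28:49
Multiply B:C by 7 → 49:49
Combined: 28:49:49
GCD = 7
= 4:7:7

4:7:7


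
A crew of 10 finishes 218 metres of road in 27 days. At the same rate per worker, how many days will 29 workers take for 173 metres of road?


Days ∝ work / workers, so d₂ = d₁ × (m₁/m₂) × (w₂/w₁)
Workers factor (inverse): 10/29 ≈ 0.3448
Work factor (direct): 173/218 ≈ 0.7936
d₂ = 27 × 10/29 × 173/218 = (27 × 10 × 173) / (29 × 218) = 46710/6322
≈ 7.39 days

7.39 days


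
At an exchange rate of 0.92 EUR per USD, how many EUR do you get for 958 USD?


Amount × rate = 958 × 0.92
= 881.36 EUR

881.36 EUR


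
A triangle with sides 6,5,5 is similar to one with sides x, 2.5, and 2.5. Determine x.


Scale factor = 2.5/5 = 0.5
Missing side = 6 × 0.5
= 3.0

3.0


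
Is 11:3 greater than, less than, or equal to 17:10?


11/3 = 3.6667
17/10 = 1.7000
3.6667 > 1.7000, so 11:3 is greater
= greater than

greater than


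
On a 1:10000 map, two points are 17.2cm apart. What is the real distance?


Real distance = map distance × scale
= 17.2cm × 10000
= 172000 cm = 1720.0 m
= 1.720 km

1.720 km


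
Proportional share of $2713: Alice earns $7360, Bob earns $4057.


Total income = 7360 + 4057 = $11417
Alice: $2713 × 7360/11417 = $1748.94
Bob: $2713 × 4057/11417 = $964.06
= Alice: $1748.94, Bob: $964.06

Alice: $1748.94, Bob: $964.06


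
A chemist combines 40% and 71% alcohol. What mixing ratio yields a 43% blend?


Let x parts of 40% mix with y parts of 71%.
40x + 71y = 43(x + y)
40x + 71y = 43x + 43y
x(40 - 43) = y(43 - 71)
x/y = (71 - 43)/(43 - 40) = 28/3
Simplify: 28:3
= 28:3

28:3


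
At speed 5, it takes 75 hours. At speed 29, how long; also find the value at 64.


Inverse proportion: x × y = constant
k = 5 × 75 = 375
At x=29: k/29 = 12.93
At x=64: k/64 = 5.86
= 12.93 and 5.86

12.93 and 5.86


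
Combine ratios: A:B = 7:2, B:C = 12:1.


Match B: multiply A:B by 12 → 84:24
Multiply B:C by 2 → 24:2
Combined: 84:24:2
GCD = 2
= 42:12:1

42:12:1


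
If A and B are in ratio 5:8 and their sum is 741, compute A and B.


Let A = 5k, B = 8k.
5k + 8k = 741
13k = 741 → k = 741/13 = 57
A = 5×57 = 285, B = 8×57 = 456
= A = 285, B = 456

A = 285, B = 456


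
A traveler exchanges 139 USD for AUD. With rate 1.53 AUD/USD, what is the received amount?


Amount × rate = 139 × 1.53
= 212.67 AUD

212.67 AUD


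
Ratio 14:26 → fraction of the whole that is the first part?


Total parts = 14 + 26 = 40
First part: 14/40 = 7/20
= 7/20

7/20


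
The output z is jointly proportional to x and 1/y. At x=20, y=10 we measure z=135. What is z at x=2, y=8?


z = k·x/y
Solve for k using the known point: k = z·y/x = 135×10/20 = 1350/20 = 67.5000
Now evaluate at x=2, y=8:
z = k × 2 / 8 = (1350 × 2) / (20 × 8) = 2700/160
= 16.8750

16.8750


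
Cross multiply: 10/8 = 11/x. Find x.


Cross multiply: 10 × x = 8 × 11
10x = 88
x = 88 / 10
= 8.80

8.80


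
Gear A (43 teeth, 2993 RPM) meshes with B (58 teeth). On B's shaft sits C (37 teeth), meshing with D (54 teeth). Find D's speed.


Stage 1: RPM_B = RPM_A × t_A/t_B = 2993 × 43/58 = 128699/58 ≈ 2218.95
B and C share a shaft → RPM_C = RPM_B
Stage 2: RPM_D = RPM_C × t_C/t_D = RPM_A × (t_A×t_C)/(t_B×t_D)
Overall ratio = (43×37)/(58×54) = 1591/3132
RPM_D = 2993 × 1591/3132 = 4761863/3132
≈ 1520.39 RPM

1520.39 RPM
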